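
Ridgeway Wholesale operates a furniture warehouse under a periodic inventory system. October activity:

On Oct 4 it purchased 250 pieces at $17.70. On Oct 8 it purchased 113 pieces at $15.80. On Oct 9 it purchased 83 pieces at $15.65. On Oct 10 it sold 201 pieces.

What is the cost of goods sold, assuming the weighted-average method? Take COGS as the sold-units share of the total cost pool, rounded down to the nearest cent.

COGS = $3,384.25

Oct 10, sell 201: 201/446 × $7,509.35 → $3,384.25
Ending inventory (cost pool remaining) = $4,125.10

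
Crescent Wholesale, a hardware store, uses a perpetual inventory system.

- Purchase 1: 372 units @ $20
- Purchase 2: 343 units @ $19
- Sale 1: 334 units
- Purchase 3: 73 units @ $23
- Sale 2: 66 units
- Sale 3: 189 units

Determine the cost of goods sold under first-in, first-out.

Sale 1 (334) [FIFO — oldest first]: 334 @ $20 = $6,680
Sale 2 (66) [FIFO — oldest first]: 38 @ $20 + 28 @ $19 = $1,292
Sale 3 (189) [FIFO — oldest first]: 189 @ $19 = $3,591
Total COGS = $6,680 + $1,292 + $3,591 = $11,563
Ending inventory: 126 @ $19 + 73 @ $23 = $4,073

COGS = $11,563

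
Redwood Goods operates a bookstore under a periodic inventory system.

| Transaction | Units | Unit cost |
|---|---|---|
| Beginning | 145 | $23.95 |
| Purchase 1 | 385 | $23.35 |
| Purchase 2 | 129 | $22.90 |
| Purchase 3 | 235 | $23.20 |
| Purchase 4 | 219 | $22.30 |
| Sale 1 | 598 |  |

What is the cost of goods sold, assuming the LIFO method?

Sale 1 (598) [LIFO — newest first]: 219 @ $22.30 + 235 @ $23.20 + 129 @ $22.90 + 15 @ $23.35 = $13,640.05
Ending inventory: 145 @ $23.95 + 370 @ $23.35 = $12,112.25

COGS = $13,640.05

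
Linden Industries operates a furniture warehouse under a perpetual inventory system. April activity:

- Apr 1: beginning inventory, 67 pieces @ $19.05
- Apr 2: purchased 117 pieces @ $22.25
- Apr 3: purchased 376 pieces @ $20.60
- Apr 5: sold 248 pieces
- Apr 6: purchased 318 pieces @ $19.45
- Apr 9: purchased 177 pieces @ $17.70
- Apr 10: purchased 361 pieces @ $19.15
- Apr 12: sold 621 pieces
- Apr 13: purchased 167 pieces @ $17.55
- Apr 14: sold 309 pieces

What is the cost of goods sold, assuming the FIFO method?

Apr 5, 248 sold [FIFO — oldest first]: 67 @ $19.05 + 117 @ $22.25 + 64 @ $20.60 = $5,198.00
Apr 12, 621 sold [FIFO — oldest first]: 312 @ $20.60 + 309 @ $19.45 = $12,437.25
Apr 14, 309 sold [FIFO — oldest first]: 9 @ $19.45 + 177 @ $17.70 + 123 @ $19.15 = $5,663.40
Total COGS = $5,198.00 + $12,437.25 + $5,663.40 = $23,298.65
Ending inventory: 238 @ $19.15 + 167 @ $17.55 = $7,488.55

COGS = $23,298.65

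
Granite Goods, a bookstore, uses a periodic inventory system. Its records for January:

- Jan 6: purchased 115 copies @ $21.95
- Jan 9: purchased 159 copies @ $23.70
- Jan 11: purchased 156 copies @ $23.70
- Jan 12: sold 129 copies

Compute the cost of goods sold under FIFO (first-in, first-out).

Jan 12, 129 sold [FIFO — oldest first]: 115 @ $21.95 + 14 @ $23.70 = $2,856.05
Ending inventory: 145 @ $23.70 + 156 @ $23.70 = $7,133.70

COGS = $2,856.05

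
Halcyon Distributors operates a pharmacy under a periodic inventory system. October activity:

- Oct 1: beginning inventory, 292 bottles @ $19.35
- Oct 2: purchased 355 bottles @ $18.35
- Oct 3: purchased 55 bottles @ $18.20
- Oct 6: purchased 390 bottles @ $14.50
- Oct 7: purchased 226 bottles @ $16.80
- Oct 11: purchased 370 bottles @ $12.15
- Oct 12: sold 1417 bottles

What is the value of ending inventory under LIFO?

Ending inventory = $5,243.85

Oct 12, 1417 sold [LIFO — newest first]: 370 @ $12.15 + 226 @ $16.80 + 390 @ $14.50 + 55 @ $18.20 + 355 @ $18.35 + 21 @ $19.35 = $21,868.90
Ending inventory: 271 @ $19.35 = $5,243.85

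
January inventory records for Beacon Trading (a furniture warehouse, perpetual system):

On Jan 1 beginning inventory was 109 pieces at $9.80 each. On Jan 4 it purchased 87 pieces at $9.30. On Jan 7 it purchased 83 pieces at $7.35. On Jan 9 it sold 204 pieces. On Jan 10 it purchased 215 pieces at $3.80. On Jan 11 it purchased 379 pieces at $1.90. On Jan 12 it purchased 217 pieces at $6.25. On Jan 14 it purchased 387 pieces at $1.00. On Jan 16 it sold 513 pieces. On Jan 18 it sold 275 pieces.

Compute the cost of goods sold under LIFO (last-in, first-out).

Jan 9, 204 sold [LIFO — newest first]: 83 @ $7.35 + 87 @ $9.30 + 34 @ $9.80 = $1,752.35
Jan 16, 513 sold [LIFO — newest first]: 387 @ $1.00 + 126 @ $6.25 = $1,174.50
Jan 18, 275 sold [LIFO — newest first]: 91 @ $6.25 + 184 @ $1.90 = $918.35
Total COGS = $1,752.35 + $1,174.50 + $918.35 = $3,845.20
Ending inventory: 75 @ $9.80 + 215 @ $3.80 + 195 @ $1.90 = $1,922.50

COGS = $3,845.20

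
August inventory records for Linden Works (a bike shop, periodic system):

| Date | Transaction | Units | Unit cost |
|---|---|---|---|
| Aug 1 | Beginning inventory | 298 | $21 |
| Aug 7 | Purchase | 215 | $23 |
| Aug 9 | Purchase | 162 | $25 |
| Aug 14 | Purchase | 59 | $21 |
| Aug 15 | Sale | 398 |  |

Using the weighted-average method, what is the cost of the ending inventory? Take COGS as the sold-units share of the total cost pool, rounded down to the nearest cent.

Aug 15, sell 398: 398/734 × $16,492.00 → $8,942.52
Ending inventory (cost pool remaining) = $7,549.48

Ending inventory = $7,549.48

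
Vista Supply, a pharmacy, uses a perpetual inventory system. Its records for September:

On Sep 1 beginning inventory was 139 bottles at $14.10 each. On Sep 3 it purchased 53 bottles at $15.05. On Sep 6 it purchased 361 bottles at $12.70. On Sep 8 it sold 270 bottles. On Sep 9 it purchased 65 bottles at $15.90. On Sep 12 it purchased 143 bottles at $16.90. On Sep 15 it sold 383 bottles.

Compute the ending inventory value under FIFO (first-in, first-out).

Ending inventory = $1,825.20

Sep 8, 270 sold [FIFO — oldest first]: 139 @ $14.10 + 53 @ $15.05 + 78 @ $12.70 = $3,748.15
Sep 15, 383 sold [FIFO — oldest first]: 283 @ $12.70 + 65 @ $15.90 + 35 @ $16.90 = $5,219.10
Total COGS = $3,748.15 + $5,219.10 = $8,967.25
Ending inventory: 108 @ $16.90 = $1,825.20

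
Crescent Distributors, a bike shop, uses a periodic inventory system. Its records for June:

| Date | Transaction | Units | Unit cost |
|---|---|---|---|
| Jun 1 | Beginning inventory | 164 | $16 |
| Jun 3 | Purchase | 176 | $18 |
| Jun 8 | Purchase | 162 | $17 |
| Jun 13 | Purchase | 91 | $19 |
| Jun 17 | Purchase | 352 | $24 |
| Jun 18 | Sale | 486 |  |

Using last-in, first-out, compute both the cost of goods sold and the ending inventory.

Jun 18, 486 sold [LIFO — newest first]: 352 @ $24 + 91 @ $19 + 43 @ $17 = $10,908
Ending inventory: 164 @ $16 + 176 @ $18 + 119 @ $17 = $7,815
Check: goods available $18,723 = COGS $10,908 + ending $7,815

COGS = $10,908; ending inventory = $7,815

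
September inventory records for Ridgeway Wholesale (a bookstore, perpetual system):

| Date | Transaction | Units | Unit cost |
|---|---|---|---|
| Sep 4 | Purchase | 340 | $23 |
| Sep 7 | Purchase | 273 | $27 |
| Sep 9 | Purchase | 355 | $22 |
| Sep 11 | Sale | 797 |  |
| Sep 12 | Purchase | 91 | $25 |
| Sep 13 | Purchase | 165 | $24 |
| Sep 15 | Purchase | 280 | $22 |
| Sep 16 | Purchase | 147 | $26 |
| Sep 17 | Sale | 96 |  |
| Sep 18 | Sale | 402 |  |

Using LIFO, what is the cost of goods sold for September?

COGS = $30,754

Sep 11, 797 sold [LIFO — newest first]: 355 @ $22 + 273 @ $27 + 169 @ $23 = $19,068
Sep 17, 96 sold [LIFO — newest first]: 96 @ $26 = $2,496
Sep 18, 402 sold [LIFO — newest first]: 51 @ $26 + 280 @ $22 + 71 @ $24 = $9,190
Total COGS = $19,068 + $2,496 + $9,190 = $30,754
Ending inventory: 171 @ $23 + 91 @ $25 + 94 @ $24 = $8,464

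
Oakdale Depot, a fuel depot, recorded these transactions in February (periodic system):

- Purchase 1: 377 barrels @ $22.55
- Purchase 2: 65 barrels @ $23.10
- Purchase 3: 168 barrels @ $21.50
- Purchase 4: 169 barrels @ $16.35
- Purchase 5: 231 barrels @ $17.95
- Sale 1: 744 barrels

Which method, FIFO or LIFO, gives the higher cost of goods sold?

FIFO COGS: 377 @ $22.55 + 65 @ $23.10 + 168 @ $21.50 + 134 @ $16.35 = $15,805.75
LIFO COGS: 231 @ $17.95 + 169 @ $16.35 + 168 @ $21.50 + 65 @ $23.10 + 111 @ $22.55 = $14,526.15

FIFO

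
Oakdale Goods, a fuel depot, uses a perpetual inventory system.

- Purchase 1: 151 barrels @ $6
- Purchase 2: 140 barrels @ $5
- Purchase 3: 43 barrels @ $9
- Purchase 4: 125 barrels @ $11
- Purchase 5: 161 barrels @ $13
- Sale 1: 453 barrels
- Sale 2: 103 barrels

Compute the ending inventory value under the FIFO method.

Ending inventory = $832

Sale 1 (453) [FIFO — oldest first]: 151 @ $6 + 140 @ $5 + 43 @ $9 + 119 @ $11 = $3,302
Sale 2 (103) [FIFO — oldest first]: 6 @ $11 + 97 @ $13 = $1,327
Total COGS = $3,302 + $1,327 = $4,629
Ending inventory: 64 @ $13 = $832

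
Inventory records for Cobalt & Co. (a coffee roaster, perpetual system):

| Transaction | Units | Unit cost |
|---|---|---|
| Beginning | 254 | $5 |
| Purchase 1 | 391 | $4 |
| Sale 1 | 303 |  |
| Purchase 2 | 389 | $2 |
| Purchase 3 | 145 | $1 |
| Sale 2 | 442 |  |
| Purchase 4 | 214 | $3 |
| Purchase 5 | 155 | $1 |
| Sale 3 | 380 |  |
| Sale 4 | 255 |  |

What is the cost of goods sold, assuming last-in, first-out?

COGS = $3,714

Sale 1 (303) [LIFO — newest first]: 303 @ $4 = $1,212
Sale 2 (442) [LIFO — newest first]: 145 @ $1 + 297 @ $2 = $739
Sale 3 (380) [LIFO — newest first]: 155 @ $1 + 214 @ $3 + 11 @ $2 = $819
Sale 4 (255) [LIFO — newest first]: 81 @ $2 + 88 @ $4 + 86 @ $5 = $944
Total COGS = $1,212 + $739 + $819 + $944 = $3,714
Ending inventory: 168 @ $5 = $840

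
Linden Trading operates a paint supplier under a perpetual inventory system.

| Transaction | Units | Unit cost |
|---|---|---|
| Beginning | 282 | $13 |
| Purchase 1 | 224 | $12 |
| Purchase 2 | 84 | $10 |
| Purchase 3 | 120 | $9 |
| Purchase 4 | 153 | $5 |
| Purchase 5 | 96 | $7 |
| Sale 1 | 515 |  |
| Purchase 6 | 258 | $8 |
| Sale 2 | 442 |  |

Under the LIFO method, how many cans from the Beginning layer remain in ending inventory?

Sale 1 (515) [LIFO — newest first]: 96 @ $7 + 153 @ $5 + 120 @ $9 + 84 @ $10 + 62 @ $12 = $4,101
Sale 2 (442) [LIFO — newest first]: 258 @ $8 + 162 @ $12 + 22 @ $13 = $4,294
Total COGS = $4,101 + $4,294 = $8,395
Ending inventory: 260 @ $13 = $3,380

260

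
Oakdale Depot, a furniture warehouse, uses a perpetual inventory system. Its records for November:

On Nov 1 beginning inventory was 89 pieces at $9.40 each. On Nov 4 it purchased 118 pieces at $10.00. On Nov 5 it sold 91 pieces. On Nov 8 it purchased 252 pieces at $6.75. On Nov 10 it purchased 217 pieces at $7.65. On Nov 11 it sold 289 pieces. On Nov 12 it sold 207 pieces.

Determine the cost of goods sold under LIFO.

COGS = $4,541.05

Nov 5, 91 sold [LIFO — newest first]: 91 @ $10.00 = $910.00
Nov 11, 289 sold [LIFO — newest first]: 217 @ $7.65 + 72 @ $6.75 = $2,146.05
Nov 12, 207 sold [LIFO — newest first]: 180 @ $6.75 + 27 @ $10.00 = $1,485.00
Total COGS = $910.00 + $2,146.05 + $1,485.00 = $4,541.05
Ending inventory: 89 @ $9.40 = $836.60
Check: goods available $5,377.65 = COGS $4,541.05 + ending $836.60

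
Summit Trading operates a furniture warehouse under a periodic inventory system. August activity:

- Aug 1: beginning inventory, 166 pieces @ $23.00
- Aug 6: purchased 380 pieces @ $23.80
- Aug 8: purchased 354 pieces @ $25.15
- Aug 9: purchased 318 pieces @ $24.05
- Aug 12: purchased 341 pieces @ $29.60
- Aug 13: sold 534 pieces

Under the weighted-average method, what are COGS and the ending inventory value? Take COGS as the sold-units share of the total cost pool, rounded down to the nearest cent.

Aug 13, sell 534: 534/1559 × $39,506.60 → $13,532.08
Ending inventory (cost pool remaining) = $25,974.52
Check: goods available $39,506.60 = COGS $13,532.08 + ending $25,974.52

COGS = $13,532.08; ending inventory = $25,974.52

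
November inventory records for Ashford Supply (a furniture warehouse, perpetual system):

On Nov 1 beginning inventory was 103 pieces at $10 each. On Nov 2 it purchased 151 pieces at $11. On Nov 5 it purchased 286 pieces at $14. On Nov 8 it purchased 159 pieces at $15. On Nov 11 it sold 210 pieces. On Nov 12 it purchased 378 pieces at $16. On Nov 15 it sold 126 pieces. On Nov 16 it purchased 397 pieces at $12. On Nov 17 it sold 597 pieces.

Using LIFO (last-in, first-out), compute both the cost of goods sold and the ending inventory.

COGS = $13,079; ending inventory = $6,813

Nov 11, 210 sold [LIFO — newest first]: 159 @ $15 + 51 @ $14 = $3,099
Nov 15, 126 sold [LIFO — newest first]: 126 @ $16 = $2,016
Nov 17, 597 sold [LIFO — newest first]: 397 @ $12 + 200 @ $16 = $7,964
Total COGS = $3,099 + $2,016 + $7,964 = $13,079
Ending inventory: 103 @ $10 + 151 @ $11 + 235 @ $14 + 52 @ $16 = $6,813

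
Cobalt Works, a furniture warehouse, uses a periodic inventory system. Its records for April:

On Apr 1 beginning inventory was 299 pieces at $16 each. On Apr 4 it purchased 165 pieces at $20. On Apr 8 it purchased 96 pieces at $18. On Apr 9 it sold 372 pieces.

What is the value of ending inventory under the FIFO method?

Ending inventory = $3,568

Apr 9, 372 sold [FIFO — oldest first]: 299 @ $16 + 73 @ $20 = $6,244
Ending inventory: 92 @ $20 + 96 @ $18 = $3,568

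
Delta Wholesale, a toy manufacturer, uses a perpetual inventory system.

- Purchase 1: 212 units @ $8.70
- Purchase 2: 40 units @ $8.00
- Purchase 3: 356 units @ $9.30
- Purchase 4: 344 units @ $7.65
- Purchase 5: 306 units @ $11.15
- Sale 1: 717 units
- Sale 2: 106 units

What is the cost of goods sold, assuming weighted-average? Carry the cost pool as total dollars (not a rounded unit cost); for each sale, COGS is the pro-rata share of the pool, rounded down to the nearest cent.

After Purchase 1: 212 on hand, pool $1,844.40 (≈ $8.7000 each)
After Purchase 2: 252 on hand, pool $2,164.40 (≈ $8.5889 each)
After Purchase 3: 608 on hand, pool $5,475.20 (≈ $9.0053 each)
After Purchase 4: 952 on hand, pool $8,106.80 (≈ $8.5155 each)
After Purchase 5: 1258 on hand, pool $11,518.70 (≈ $9.1564 each)
Sale 1, sell 717: 717/1258 × $11,518.70 → $6,565.10
Sale 2, sell 106: 106/541 × $4,953.60 → $970.57
Total COGS = $6,565.10 + $970.57 = $7,535.67
Ending inventory (cost pool remaining) = $3,983.03
Check: goods available $11,518.70 = COGS $7,535.67 + ending $3,983.03

COGS = $7,535.67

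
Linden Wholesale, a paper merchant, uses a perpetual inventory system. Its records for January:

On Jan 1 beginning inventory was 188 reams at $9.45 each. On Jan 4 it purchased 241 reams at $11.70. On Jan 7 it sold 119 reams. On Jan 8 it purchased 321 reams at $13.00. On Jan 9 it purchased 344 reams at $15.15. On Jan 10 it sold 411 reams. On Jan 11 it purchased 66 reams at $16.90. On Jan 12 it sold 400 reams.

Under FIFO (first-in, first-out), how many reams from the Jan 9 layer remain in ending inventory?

Jan 7, 119 sold [FIFO — oldest first]: 119 @ $9.45 = $1,124.55
Jan 10, 411 sold [FIFO — oldest first]: 69 @ $9.45 + 241 @ $11.70 + 101 @ $13.00 = $4,784.75
Jan 12, 400 sold [FIFO — oldest first]: 220 @ $13.00 + 180 @ $15.15 = $5,587.00
Total COGS = $1,124.55 + $4,784.75 + $5,587.00 = $11,496.30
Ending inventory: 164 @ $15.15 + 66 @ $16.90 = $3,600.00

164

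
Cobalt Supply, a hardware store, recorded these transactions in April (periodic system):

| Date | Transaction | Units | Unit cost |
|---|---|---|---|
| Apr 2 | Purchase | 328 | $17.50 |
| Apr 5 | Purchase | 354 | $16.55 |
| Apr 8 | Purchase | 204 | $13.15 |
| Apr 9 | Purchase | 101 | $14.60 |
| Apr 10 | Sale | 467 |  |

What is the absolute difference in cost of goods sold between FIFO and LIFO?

FIFO COGS: 328 @ $17.50 + 139 @ $16.55 = $8,040.45
LIFO COGS: 101 @ $14.60 + 204 @ $13.15 + 162 @ $16.55 = $6,838.30
Difference = |$8,040.45 − $6,838.30| = $1,202.15

$1,202.15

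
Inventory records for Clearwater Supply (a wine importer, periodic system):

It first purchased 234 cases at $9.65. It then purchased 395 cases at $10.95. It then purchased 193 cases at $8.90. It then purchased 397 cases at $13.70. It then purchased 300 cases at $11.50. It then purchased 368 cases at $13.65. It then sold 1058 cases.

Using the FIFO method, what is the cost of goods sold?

COGS = $11,534.25

Sale 1 (1058) [FIFO — oldest first]: 234 @ $9.65 + 395 @ $10.95 + 193 @ $8.90 + 236 @ $13.70 = $11,534.25
Ending inventory: 161 @ $13.70 + 300 @ $11.50 + 368 @ $13.65 = $10,678.90
Check: goods available $22,213.15 = COGS $11,534.25 + ending $10,678.90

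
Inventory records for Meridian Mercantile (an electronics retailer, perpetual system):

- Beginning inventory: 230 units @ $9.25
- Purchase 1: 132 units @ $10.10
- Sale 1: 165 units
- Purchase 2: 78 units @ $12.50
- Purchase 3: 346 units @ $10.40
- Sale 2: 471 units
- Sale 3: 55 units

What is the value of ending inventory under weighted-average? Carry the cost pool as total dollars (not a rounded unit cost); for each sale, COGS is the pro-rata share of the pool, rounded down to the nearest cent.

Ending inventory = $987.75

After Beginning: 230 on hand, pool $2,127.50 (≈ $9.2500 each)
After Purchase 1: 362 on hand, pool $3,460.70 (≈ $9.5599 each)
Sale 1, sell 165: 165/362 × $3,460.70 → $1,577.39
After Purchase 2: 275 on hand, pool $2,858.31 (≈ $10.3939 each)
After Purchase 3: 621 on hand, pool $6,456.71 (≈ $10.3973 each)
Sale 2, sell 471: 471/621 × $6,456.71 → $4,897.11
Sale 3, sell 55: 55/150 × $1,559.60 → $571.85
Total COGS = $1,577.39 + $4,897.11 + $571.85 = $7,046.35
Ending inventory (cost pool remaining) = $987.75
Check: goods available $8,034.10 = COGS $7,046.35 + ending $987.75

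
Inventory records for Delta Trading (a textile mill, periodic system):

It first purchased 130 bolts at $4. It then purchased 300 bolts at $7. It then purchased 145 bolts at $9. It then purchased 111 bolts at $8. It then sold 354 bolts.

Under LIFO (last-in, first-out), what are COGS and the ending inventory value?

Sale 1 (354) [LIFO — newest first]: 111 @ $8 + 145 @ $9 + 98 @ $7 = $2,879
Ending inventory: 130 @ $4 + 202 @ $7 = $1,934

COGS = $2,879; ending inventory = $1,934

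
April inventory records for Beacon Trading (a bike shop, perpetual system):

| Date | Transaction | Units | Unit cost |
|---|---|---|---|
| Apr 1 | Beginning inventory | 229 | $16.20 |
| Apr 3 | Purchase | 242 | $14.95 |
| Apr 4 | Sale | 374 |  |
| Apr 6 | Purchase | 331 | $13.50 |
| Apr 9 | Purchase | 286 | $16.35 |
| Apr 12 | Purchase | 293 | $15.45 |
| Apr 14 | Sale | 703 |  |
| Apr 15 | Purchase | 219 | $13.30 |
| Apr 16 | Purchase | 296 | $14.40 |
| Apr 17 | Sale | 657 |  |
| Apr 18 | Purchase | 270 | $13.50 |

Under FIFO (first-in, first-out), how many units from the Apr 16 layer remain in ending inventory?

Apr 4, 374 sold [FIFO — oldest first]: 229 @ $16.20 + 145 @ $14.95 = $5,877.55
Apr 14, 703 sold [FIFO — oldest first]: 97 @ $14.95 + 331 @ $13.50 + 275 @ $16.35 = $10,414.90
Apr 17, 657 sold [FIFO — oldest first]: 11 @ $16.35 + 293 @ $15.45 + 219 @ $13.30 + 134 @ $14.40 = $9,549.00
Total COGS = $5,877.55 + $10,414.90 + $9,549.00 = $25,841.45
Ending inventory: 162 @ $14.40 + 270 @ $13.50 = $5,977.80

162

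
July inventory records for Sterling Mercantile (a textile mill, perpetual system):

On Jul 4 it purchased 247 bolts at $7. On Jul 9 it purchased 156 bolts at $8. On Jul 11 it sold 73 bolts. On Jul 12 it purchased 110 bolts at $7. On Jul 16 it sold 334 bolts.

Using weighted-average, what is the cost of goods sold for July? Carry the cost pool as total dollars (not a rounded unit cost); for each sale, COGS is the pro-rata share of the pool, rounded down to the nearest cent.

COGS = $2,974.22

After Jul 4: 247 on hand, pool $1,729.00 (≈ $7.0000 each)
After Jul 9: 403 on hand, pool $2,977.00 (≈ $7.3871 each)
Jul 11, sell 73: 73/403 × $2,977.00 → $539.25
After Jul 12: 440 on hand, pool $3,207.75 (≈ $7.2903 each)
Jul 16, sell 334: 334/440 × $3,207.75 → $2,434.97
Total COGS = $539.25 + $2,434.97 = $2,974.22
Ending inventory (cost pool remaining) = $772.78
Check: goods available $3,747.00 = COGS $2,974.22 + ending $772.78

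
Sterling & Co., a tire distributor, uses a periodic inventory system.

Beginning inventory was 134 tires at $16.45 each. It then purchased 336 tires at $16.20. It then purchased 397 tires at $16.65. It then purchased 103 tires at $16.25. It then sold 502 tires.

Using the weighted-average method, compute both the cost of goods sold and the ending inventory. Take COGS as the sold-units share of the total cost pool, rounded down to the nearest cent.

Sale 1, sell 502: 502/970 × $15,931.30 → $8,244.85
Ending inventory (cost pool remaining) = $7,686.45

COGS = $8,244.85; ending inventory = $7,686.45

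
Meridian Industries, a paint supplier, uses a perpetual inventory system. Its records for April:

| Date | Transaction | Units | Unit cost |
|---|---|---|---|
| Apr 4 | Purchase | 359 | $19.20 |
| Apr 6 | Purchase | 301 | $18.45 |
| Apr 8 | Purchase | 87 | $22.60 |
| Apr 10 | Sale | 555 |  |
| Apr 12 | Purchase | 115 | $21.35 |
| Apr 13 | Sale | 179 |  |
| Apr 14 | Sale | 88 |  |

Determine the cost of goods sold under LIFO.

Apr 10, 555 sold [LIFO — newest first]: 87 @ $22.60 + 301 @ $18.45 + 167 @ $19.20 = $10,726.05
Apr 13, 179 sold [LIFO — newest first]: 115 @ $21.35 + 64 @ $19.20 = $3,684.05
Apr 14, 88 sold [LIFO — newest first]: 88 @ $19.20 = $1,689.60
Total COGS = $10,726.05 + $3,684.05 + $1,689.60 = $16,099.70
Ending inventory: 40 @ $19.20 = $768.00
Check: goods available $16,867.70 = COGS $16,099.70 + ending $768.00

COGS = $16,099.70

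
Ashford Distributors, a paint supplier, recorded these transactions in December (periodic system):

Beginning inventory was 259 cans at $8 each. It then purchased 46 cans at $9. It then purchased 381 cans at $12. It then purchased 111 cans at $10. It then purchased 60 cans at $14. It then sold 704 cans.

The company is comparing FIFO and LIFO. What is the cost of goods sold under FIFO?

COGS = $7,238

FIFO COGS: 259 @ $8 + 46 @ $9 + 381 @ $12 + 18 @ $10 = $7,238
LIFO COGS: 60 @ $14 + 111 @ $10 + 381 @ $12 + 46 @ $9 + 106 @ $8 = $7,784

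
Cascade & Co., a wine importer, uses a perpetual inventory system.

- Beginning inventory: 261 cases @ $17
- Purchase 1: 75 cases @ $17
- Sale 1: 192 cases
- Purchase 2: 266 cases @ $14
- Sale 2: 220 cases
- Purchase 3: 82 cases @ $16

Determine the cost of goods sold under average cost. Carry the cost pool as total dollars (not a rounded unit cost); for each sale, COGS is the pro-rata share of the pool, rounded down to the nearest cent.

After Beginning: 261 on hand, pool $4,437.00 (≈ $17.0000 each)
After Purchase 1: 336 on hand, pool $5,712.00 (≈ $17.0000 each)
Sale 1, sell 192: 192/336 × $5,712.00 → $3,264.00
After Purchase 2: 410 on hand, pool $6,172.00 (≈ $15.0537 each)
Sale 2, sell 220: 220/410 × $6,172.00 → $3,311.80
After Purchase 3: 272 on hand, pool $4,172.20 (≈ $15.3390 each)
Total COGS = $3,264.00 + $3,311.80 = $6,575.80
Ending inventory (cost pool remaining) = $4,172.20
Check: goods available $10,748.00 = COGS $6,575.80 + ending $4,172.20

COGS = $6,575.80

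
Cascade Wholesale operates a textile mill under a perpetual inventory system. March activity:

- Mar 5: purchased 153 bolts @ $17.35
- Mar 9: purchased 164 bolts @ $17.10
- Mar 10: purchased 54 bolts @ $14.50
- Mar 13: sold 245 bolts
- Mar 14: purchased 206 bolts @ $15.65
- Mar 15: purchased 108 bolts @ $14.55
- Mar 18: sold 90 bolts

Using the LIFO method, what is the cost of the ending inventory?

Mar 13, 245 sold [LIFO — newest first]: 54 @ $14.50 + 164 @ $17.10 + 27 @ $17.35 = $4,055.85
Mar 18, 90 sold [LIFO — newest first]: 90 @ $14.55 = $1,309.50
Total COGS = $4,055.85 + $1,309.50 = $5,365.35
Ending inventory: 126 @ $17.35 + 206 @ $15.65 + 18 @ $14.55 = $5,671.90
Check: goods available $11,037.25 = COGS $5,365.35 + ending $5,671.90

Ending inventory = $5,671.90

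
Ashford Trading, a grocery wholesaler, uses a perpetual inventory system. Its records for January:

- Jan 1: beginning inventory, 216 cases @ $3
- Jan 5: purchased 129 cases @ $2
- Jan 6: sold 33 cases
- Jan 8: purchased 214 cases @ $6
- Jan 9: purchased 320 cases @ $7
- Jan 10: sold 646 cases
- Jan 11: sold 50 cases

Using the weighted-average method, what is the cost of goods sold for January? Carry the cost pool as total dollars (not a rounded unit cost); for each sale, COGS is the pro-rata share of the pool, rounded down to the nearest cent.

COGS = $3,659.90

After Jan 1: 216 on hand, pool $648.00 (≈ $3.0000 each)
After Jan 5: 345 on hand, pool $906.00 (≈ $2.6261 each)
Jan 6, sell 33: 33/345 × $906.00 → $86.66
After Jan 8: 526 on hand, pool $2,103.34 (≈ $3.9987 each)
After Jan 9: 846 on hand, pool $4,343.34 (≈ $5.1340 each)
Jan 10, sell 646: 646/846 × $4,343.34 → $3,316.54
Jan 11, sell 50: 50/200 × $1,026.80 → $256.70
Total COGS = $86.66 + $3,316.54 + $256.70 = $3,659.90
Ending inventory (cost pool remaining) = $770.10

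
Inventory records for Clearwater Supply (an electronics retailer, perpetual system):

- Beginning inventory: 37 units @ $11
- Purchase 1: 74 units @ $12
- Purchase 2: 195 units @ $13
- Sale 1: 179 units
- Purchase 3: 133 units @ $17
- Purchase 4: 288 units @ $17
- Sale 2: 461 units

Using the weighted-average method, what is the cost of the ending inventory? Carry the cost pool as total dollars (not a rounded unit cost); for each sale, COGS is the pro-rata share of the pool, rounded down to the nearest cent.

Ending inventory = $1,388.60

After Beginning: 37 on hand, pool $407.00 (≈ $11.0000 each)
After Purchase 1: 111 on hand, pool $1,295.00 (≈ $11.6667 each)
After Purchase 2: 306 on hand, pool $3,830.00 (≈ $12.5163 each)
Sale 1, sell 179: 179/306 × $3,830.00 → $2,240.42
After Purchase 3: 260 on hand, pool $3,850.58 (≈ $14.8099 each)
After Purchase 4: 548 on hand, pool $8,746.58 (≈ $15.9609 each)
Sale 2, sell 461: 461/548 × $8,746.58 → $7,357.98
Total COGS = $2,240.42 + $7,357.98 = $9,598.40
Ending inventory (cost pool remaining) = $1,388.60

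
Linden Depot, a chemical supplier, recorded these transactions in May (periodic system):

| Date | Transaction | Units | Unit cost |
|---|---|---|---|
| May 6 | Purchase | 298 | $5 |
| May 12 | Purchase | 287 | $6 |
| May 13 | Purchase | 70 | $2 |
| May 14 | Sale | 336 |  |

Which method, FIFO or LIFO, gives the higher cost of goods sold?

LIFO

FIFO COGS: 298 @ $5 + 38 @ $6 = $1,718
LIFO COGS: 70 @ $2 + 266 @ $6 = $1,736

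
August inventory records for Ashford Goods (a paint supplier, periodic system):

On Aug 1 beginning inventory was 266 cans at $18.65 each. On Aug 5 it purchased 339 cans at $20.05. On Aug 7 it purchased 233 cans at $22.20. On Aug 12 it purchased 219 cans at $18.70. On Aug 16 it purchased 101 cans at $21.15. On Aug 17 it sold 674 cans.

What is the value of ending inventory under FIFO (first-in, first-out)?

Ending inventory = $9,872.25

Aug 17, 674 sold [FIFO — oldest first]: 266 @ $18.65 + 339 @ $20.05 + 69 @ $22.20 = $13,289.65
Ending inventory: 164 @ $22.20 + 219 @ $18.70 + 101 @ $21.15 = $9,872.25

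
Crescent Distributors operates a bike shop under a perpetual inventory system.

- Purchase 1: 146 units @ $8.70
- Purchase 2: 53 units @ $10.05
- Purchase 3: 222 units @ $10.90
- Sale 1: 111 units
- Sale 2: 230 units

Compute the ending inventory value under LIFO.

Sale 1 (111) [LIFO — newest first]: 111 @ $10.90 = $1,209.90
Sale 2 (230) [LIFO — newest first]: 111 @ $10.90 + 53 @ $10.05 + 66 @ $8.70 = $2,316.75
Total COGS = $1,209.90 + $2,316.75 = $3,526.65
Ending inventory: 80 @ $8.70 = $696.00

Ending inventory = $696.00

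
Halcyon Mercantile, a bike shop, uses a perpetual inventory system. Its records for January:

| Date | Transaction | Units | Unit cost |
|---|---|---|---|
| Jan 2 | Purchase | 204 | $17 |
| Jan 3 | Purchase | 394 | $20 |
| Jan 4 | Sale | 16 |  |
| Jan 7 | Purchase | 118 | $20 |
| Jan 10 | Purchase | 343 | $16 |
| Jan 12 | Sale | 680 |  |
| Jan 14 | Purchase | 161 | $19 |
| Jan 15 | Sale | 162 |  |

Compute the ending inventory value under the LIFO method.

Ending inventory = $6,628

Jan 4, 16 sold [LIFO — newest first]: 16 @ $20 = $320
Jan 12, 680 sold [LIFO — newest first]: 343 @ $16 + 118 @ $20 + 219 @ $20 = $12,228
Jan 15, 162 sold [LIFO — newest first]: 161 @ $19 + 1 @ $20 = $3,079
Total COGS = $320 + $12,228 + $3,079 = $15,627
Ending inventory: 204 @ $17 + 158 @ $20 = $6,628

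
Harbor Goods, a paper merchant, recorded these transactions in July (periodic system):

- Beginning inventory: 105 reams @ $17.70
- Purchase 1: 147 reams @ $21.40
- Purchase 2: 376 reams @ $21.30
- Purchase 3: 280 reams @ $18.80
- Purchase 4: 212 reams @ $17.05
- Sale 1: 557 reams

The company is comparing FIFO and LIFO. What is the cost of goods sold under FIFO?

COGS = $11,500.80

FIFO COGS: 105 @ $17.70 + 147 @ $21.40 + 305 @ $21.30 = $11,500.80
LIFO COGS: 212 @ $17.05 + 280 @ $18.80 + 65 @ $21.30 = $10,263.10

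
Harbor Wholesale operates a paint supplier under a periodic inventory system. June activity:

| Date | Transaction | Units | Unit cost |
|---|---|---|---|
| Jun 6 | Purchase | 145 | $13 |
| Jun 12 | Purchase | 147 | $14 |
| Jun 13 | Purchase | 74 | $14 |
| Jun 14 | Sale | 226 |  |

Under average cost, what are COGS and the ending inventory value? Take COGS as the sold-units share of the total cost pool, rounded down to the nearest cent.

COGS = $3,074.46; ending inventory = $1,904.54

Jun 14, sell 226: 226/366 × $4,979.00 → $3,074.46
Ending inventory (cost pool remaining) = $1,904.54
Check: goods available $4,979.00 = COGS $3,074.46 + ending $1,904.54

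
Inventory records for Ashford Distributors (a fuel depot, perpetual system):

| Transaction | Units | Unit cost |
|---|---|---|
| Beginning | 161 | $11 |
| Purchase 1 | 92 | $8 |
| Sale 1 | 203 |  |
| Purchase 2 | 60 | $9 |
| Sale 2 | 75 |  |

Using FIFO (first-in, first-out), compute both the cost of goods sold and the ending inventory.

Sale 1 (203) [FIFO — oldest first]: 161 @ $11 + 42 @ $8 = $2,107
Sale 2 (75) [FIFO — oldest first]: 50 @ $8 + 25 @ $9 = $625
Total COGS = $2,107 + $625 = $2,732
Ending inventory: 35 @ $9 = $315

COGS = $2,732; ending inventory = $315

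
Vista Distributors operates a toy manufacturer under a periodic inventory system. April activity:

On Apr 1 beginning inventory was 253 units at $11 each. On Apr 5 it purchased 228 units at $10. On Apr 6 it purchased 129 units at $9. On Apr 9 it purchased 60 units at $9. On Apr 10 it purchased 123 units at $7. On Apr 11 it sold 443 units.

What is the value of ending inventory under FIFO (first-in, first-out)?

Apr 11, 443 sold [FIFO — oldest first]: 253 @ $11 + 190 @ $10 = $4,683
Ending inventory: 38 @ $10 + 129 @ $9 + 60 @ $9 + 123 @ $7 = $2,942
Check: goods available $7,625 = COGS $4,683 + ending $2,942

Ending inventory = $2,942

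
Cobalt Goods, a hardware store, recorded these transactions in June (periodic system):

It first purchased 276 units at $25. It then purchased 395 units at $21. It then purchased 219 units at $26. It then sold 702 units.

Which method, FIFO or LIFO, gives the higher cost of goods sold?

FIFO COGS: 276 @ $25 + 395 @ $21 + 31 @ $26 = $16,001
LIFO COGS: 219 @ $26 + 395 @ $21 + 88 @ $25 = $16,189

LIFO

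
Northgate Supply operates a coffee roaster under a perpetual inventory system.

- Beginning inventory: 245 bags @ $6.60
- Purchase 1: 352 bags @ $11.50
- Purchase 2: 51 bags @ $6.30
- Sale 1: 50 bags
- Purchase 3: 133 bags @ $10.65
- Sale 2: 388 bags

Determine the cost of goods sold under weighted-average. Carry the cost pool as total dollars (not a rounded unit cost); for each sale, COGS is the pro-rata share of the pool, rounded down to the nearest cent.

After Beginning: 245 on hand, pool $1,617.00 (≈ $6.6000 each)
After Purchase 1: 597 on hand, pool $5,665.00 (≈ $9.4891 each)
After Purchase 2: 648 on hand, pool $5,986.30 (≈ $9.2381 each)
Sale 1, sell 50: 50/648 × $5,986.30 → $461.90
After Purchase 3: 731 on hand, pool $6,940.85 (≈ $9.4950 each)
Sale 2, sell 388: 388/731 × $6,940.85 → $3,684.06
Total COGS = $461.90 + $3,684.06 = $4,145.96
Ending inventory (cost pool remaining) = $3,256.79

COGS = $4,145.96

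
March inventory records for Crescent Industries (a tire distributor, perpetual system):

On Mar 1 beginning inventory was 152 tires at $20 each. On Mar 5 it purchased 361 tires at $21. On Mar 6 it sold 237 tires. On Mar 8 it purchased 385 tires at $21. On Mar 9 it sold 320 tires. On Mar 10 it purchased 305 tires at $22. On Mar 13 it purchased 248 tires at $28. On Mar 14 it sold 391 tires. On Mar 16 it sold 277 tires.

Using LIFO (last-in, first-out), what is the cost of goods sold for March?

Mar 6, 237 sold [LIFO — newest first]: 237 @ $21 = $4,977
Mar 9, 320 sold [LIFO — newest first]: 320 @ $21 = $6,720
Mar 14, 391 sold [LIFO — newest first]: 248 @ $28 + 143 @ $22 = $10,090
Mar 16, 277 sold [LIFO — newest first]: 162 @ $22 + 65 @ $21 + 50 @ $21 = $5,979
Total COGS = $4,977 + $6,720 + $10,090 + $5,979 = $27,766
Ending inventory: 152 @ $20 + 74 @ $21 = $4,594
Check: goods available $32,360 = COGS $27,766 + ending $4,594

COGS = $27,766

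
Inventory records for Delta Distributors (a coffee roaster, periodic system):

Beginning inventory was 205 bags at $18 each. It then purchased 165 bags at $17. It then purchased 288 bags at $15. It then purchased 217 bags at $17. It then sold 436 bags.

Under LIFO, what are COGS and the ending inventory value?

COGS = $6,974; ending inventory = $7,530

Sale 1 (436) [LIFO — newest first]: 217 @ $17 + 219 @ $15 = $6,974
Ending inventory: 205 @ $18 + 165 @ $17 + 69 @ $15 = $7,530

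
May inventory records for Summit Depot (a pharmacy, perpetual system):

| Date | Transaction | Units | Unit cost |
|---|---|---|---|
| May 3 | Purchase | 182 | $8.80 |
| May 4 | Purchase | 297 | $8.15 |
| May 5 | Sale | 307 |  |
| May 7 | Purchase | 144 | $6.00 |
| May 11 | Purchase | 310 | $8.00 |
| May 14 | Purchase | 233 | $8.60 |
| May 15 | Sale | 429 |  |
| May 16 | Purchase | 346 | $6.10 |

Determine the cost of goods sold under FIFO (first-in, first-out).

COGS = $5,790.15

May 5, 307 sold [FIFO — oldest first]: 182 @ $8.80 + 125 @ $8.15 = $2,620.35
May 15, 429 sold [FIFO — oldest first]: 172 @ $8.15 + 144 @ $6.00 + 113 @ $8.00 = $3,169.80
Total COGS = $2,620.35 + $3,169.80 = $5,790.15
Ending inventory: 197 @ $8.00 + 233 @ $8.60 + 346 @ $6.10 = $5,690.40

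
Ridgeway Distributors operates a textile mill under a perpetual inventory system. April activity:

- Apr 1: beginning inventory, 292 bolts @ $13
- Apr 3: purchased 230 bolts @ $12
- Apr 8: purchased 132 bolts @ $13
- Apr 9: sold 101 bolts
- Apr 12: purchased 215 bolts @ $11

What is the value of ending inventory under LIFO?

Ending inventory = $9,324

Apr 9, 101 sold [LIFO — newest first]: 101 @ $13 = $1,313
Ending inventory: 292 @ $13 + 230 @ $12 + 31 @ $13 + 215 @ $11 = $9,324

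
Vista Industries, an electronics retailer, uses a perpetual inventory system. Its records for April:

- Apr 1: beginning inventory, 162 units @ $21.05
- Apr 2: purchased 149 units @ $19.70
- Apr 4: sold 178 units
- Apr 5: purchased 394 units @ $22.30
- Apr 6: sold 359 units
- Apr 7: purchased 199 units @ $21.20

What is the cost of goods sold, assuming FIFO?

COGS = $11,385.20

Apr 4, 178 sold [FIFO — oldest first]: 162 @ $21.05 + 16 @ $19.70 = $3,725.30
Apr 6, 359 sold [FIFO — oldest first]: 133 @ $19.70 + 226 @ $22.30 = $7,659.90
Total COGS = $3,725.30 + $7,659.90 = $11,385.20
Ending inventory: 168 @ $22.30 + 199 @ $21.20 = $7,965.20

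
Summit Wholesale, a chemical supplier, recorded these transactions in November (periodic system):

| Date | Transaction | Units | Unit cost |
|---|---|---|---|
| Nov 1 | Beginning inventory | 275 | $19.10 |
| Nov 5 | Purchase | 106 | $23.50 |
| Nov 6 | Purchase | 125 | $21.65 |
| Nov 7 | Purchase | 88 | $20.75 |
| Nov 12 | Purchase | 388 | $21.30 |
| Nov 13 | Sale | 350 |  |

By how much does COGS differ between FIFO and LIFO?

$440.00

FIFO COGS: 275 @ $19.10 + 75 @ $23.50 = $7,015.00
LIFO COGS: 350 @ $21.30 = $7,455.00
Difference = |$7,015.00 − $7,455.00| = $440.00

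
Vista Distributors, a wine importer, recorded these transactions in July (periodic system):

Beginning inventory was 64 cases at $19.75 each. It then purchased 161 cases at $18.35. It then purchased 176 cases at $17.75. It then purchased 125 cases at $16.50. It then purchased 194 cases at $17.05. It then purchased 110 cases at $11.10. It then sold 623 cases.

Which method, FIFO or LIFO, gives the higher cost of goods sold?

FIFO COGS: 64 @ $19.75 + 161 @ $18.35 + 176 @ $17.75 + 125 @ $16.50 + 97 @ $17.05 = $11,058.70
LIFO COGS: 110 @ $11.10 + 194 @ $17.05 + 125 @ $16.50 + 176 @ $17.75 + 18 @ $18.35 = $10,045.50

FIFO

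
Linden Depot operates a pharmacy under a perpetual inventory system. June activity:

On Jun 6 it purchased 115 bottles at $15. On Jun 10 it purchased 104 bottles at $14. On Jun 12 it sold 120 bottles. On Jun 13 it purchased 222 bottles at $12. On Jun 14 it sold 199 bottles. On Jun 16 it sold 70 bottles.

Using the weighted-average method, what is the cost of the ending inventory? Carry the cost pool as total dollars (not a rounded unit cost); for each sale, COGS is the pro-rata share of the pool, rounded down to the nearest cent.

After Jun 6: 115 on hand, pool $1,725.00 (≈ $15.0000 each)
After Jun 10: 219 on hand, pool $3,181.00 (≈ $14.5251 each)
Jun 12, sell 120: 120/219 × $3,181.00 → $1,743.01
After Jun 13: 321 on hand, pool $4,101.99 (≈ $12.7788 each)
Jun 14, sell 199: 199/321 × $4,101.99 → $2,542.97
Jun 16, sell 70: 70/122 × $1,559.02 → $894.51
Total COGS = $1,743.01 + $2,542.97 + $894.51 = $5,180.49
Ending inventory (cost pool remaining) = $664.51
Check: goods available $5,845.00 = COGS $5,180.49 + ending $664.51

Ending inventory = $664.51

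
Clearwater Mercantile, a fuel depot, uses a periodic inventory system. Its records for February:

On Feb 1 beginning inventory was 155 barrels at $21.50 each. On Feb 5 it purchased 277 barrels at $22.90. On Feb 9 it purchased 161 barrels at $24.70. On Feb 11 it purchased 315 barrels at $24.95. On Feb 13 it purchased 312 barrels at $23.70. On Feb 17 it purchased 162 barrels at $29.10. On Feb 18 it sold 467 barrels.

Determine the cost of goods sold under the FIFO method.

COGS = $10,540.30

Feb 18, 467 sold [FIFO — oldest first]: 155 @ $21.50 + 277 @ $22.90 + 35 @ $24.70 = $10,540.30
Ending inventory: 126 @ $24.70 + 315 @ $24.95 + 312 @ $23.70 + 162 @ $29.10 = $23,080.05
Check: goods available $33,620.35 = COGS $10,540.30 + ending $23,080.05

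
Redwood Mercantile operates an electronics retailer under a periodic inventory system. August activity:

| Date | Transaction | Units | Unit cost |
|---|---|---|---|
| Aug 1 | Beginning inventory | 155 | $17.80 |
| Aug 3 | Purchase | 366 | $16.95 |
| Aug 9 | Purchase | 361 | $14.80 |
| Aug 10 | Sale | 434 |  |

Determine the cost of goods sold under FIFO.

COGS = $7,488.05

Aug 10, 434 sold [FIFO — oldest first]: 155 @ $17.80 + 279 @ $16.95 = $7,488.05
Ending inventory: 87 @ $16.95 + 361 @ $14.80 = $6,817.45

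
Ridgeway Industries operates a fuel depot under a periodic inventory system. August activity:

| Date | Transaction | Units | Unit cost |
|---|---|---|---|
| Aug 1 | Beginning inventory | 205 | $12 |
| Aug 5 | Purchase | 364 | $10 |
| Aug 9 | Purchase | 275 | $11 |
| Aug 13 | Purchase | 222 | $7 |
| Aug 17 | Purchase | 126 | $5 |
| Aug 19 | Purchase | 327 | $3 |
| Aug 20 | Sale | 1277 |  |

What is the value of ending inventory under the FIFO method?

Ending inventory = $726

Aug 20, 1277 sold [FIFO — oldest first]: 205 @ $12 + 364 @ $10 + 275 @ $11 + 222 @ $7 + 126 @ $5 + 85 @ $3 = $11,564
Ending inventory: 242 @ $3 = $726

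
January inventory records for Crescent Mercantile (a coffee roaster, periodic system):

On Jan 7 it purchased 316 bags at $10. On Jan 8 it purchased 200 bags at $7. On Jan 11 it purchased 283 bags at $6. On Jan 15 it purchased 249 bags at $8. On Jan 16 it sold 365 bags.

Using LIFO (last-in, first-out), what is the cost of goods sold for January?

COGS = $2,688

Jan 16, 365 sold [LIFO — newest first]: 249 @ $8 + 116 @ $6 = $2,688
Ending inventory: 316 @ $10 + 200 @ $7 + 167 @ $6 = $5,562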